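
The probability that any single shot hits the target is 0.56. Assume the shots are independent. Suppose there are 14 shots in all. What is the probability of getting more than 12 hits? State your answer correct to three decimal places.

X ~ Binomial(14, 0.56); P(X ≥ 13) = Σ C(14,k) p^k (1−p)^(14−k) over k:
  k=13: C(14,13)·0.56^13·0.44^1 = 0.00328
  k=14: C(14,14)·0.56^14·0.44^0 = 0.00030
Total = 0.00358

0.004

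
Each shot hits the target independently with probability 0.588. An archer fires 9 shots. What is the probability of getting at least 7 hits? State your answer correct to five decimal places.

X ~ Binomial(9, 0.588); P(X ≥ 7) = Σ C(9,k) p^k (1−p)^(9−k) over k:
  k=7: C(9,7)·0.588^7·0.412^2 = 0.1485040
  k=8: C(9,8)·0.588^8·0.412^1 = 0.0529857
  k=9: C(9,9)·0.588^9·0.412^0 = 0.0084023
Total = 0.2098919

0.20989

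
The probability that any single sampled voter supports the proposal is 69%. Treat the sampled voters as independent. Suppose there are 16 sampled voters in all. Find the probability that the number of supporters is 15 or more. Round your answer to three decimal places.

0.022

X ~ Binomial(16, 0.69); P(X ≥ 15) = Σ C(16,k) p^k (1−p)^(16−k) over k:
  k=15: C(16,15)·0.69^15·0.31^1 = 0.01898
  k=16: C(16,16)·0.69^16·0.31^0 = 0.00264
Total = 0.02162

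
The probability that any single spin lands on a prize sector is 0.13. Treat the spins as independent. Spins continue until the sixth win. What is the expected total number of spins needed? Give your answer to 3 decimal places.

46.154

Y = total spins until the sixth success; negative binomial with r=6, p=0.13.
E[Y] = r / p = 6 / 0.13 = 46.15385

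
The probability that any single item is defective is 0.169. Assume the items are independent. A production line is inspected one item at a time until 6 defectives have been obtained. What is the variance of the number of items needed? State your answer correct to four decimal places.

Y = total items until the sixth success; negative binomial with r=6, p=0.169.
Var(Y) = r(1−p)/p² = 6·0.831 / 0.169² = 174.573719

174.5737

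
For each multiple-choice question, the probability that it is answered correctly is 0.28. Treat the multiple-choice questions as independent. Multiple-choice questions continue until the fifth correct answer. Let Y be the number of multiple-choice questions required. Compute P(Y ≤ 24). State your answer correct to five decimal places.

Finishing within 24 multiple-choice questions ⇔ at least 5 successes in the first 24. With X ~ Binomial(24, 0.28), P(Y ≤ 24) = 1 − P(X ≤ 4).
  k=0: C(24,0)·0.28^0·0.72^24 = 0.0003767
  k=1: C(24,1)·0.28^1·0.72^23 = 0.0035157
  k=2: C(24,2)·0.28^2·0.72^22 = 0.0157232
  k=3: C(24,3)·0.28^3·0.72^21 = 0.0448401
  k=4: C(24,4)·0.28^4·0.72^20 = 0.0915486
1 − 0.1560044 = 0.8439956

0.84400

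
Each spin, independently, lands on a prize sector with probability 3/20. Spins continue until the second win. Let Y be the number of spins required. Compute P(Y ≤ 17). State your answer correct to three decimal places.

Finishing within 17 spins ⇔ at least 2 successes in the first 17. With X ~ Binomial(17, 0.15), P(Y ≤ 17) = 1 − P(X ≤ 1).
  k=0: C(17,0)·0.15^0·0.85^17 = 0.06311
  k=1: C(17,1)·0.15^1·0.85^16 = 0.18934
1 − 0.25245 = 0.74755

0.748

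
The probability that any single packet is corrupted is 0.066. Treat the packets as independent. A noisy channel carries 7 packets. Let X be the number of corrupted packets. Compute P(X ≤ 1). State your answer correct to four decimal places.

0.9268

X ~ Binomial(7, 0.066); P(X ≤ 1) = Σ C(7,k) p^k (1−p)^(7−k) over k:
  k=0: C(7,0)·0.066^0·0.934^7 = 0.620052
  k=1: C(7,1)·0.066^1·0.934^6 = 0.306707
Total = 0.926759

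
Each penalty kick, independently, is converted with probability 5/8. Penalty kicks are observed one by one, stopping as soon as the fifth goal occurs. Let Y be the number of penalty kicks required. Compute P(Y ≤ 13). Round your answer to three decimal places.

0.979

Finishing within 13 penalty kicks ⇔ at least 5 successes in the first 13. With X ~ Binomial(13, 0.625), P(Y ≤ 13) = 1 − P(X ≤ 4).
  k=0: C(13,0)·0.625^0·0.375^13 = 0.00000
  k=1: C(13,1)·0.625^1·0.375^12 = 0.00006
  k=2: C(13,2)·0.625^2·0.375^11 = 0.00063
  k=3: C(13,3)·0.625^3·0.375^10 = 0.00384
  k=4: C(13,4)·0.625^4·0.375^9 = 0.01600
1 − 0.02053 = 0.97947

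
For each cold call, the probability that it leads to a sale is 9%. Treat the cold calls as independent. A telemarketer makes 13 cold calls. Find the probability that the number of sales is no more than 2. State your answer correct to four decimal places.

0.8946

X ~ Binomial(13, 0.09); P(X ≤ 2) = Σ C(13,k) p^k (1−p)^(13−k) over k:
  k=0: C(13,0)·0.09^0·0.91^13 = 0.293453
  k=1: C(13,1)·0.09^1·0.91^12 = 0.377296
  k=2: C(13,2)·0.09^2·0.91^11 = 0.223890
Total = 0.894639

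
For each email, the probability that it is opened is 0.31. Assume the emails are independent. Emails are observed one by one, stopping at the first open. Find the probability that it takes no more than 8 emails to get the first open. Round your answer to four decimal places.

Y = number of emails to the first success; geometric, p = 0.31.
P(Y ≤ 8) = 1 − (1−p)^8 = 1 − 0.051380 = 0.948620

0.9486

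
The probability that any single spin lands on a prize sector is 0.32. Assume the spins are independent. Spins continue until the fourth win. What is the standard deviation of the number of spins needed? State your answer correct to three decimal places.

Y = total spins until the fourth success; negative binomial with r=4, p=0.32.
SD(Y) = √[r(1−p)/p²] = √(26.56250) = 5.15388

5.154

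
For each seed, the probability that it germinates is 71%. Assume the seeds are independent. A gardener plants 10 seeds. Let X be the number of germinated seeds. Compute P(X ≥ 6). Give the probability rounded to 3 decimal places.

X ~ Binomial(10, 0.71); P(X ≥ 6) = Σ C(10,k) p^k (1−p)^(10−k) over k:
  k=6: C(10,6)·0.71^6·0.29^4 = 0.19027
  k=7: C(10,7)·0.71^7·0.29^3 = 0.26619
  k=8: C(10,8)·0.71^8·0.29^2 = 0.24439
  k=9: C(10,9)·0.71^9·0.29^1 = 0.13296
  k=10: C(10,10)·0.71^10·0.29^0 = 0.03255
Total = 0.86635

0.866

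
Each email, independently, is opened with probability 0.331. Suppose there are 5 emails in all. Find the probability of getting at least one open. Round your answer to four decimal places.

P(at least one) = 1 − P(none) = 1 − (1 − 0.331)^5
= 1 − 0.134008 = 0.865992

0.8660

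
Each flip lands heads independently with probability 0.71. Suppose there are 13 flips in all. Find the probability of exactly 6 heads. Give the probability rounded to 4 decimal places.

X ~ Binomial(n=13, p=0.71).
P(X=6) = C(13,6) · p^6 · (1−p)^7
= 1716 · 0.1281 · 0.0001725 = 0.037919

0.0379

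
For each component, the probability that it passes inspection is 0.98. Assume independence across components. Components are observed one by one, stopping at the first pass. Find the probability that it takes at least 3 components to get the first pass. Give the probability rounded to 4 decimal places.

0.0004

Y = number of components to the first success; geometric, p = 0.98.
P(Y > 2) = P(first 2 all fail) = (1−p)^2 = 0.000400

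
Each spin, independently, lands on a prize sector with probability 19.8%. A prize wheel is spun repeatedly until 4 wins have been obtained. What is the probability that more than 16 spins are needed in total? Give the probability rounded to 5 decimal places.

Needing more than 16 spins ⇔ fewer than 4 successes in the first 16. With X ~ Binomial(16, 0.198), P(Y > 16) = P(X ≤ 3).
  k=0: C(16,0)·0.198^0·0.802^16 = 0.0292948
  k=1: C(16,1)·0.198^1·0.802^15 = 0.1157179
  k=2: C(16,2)·0.198^2·0.802^14 = 0.2142658
  k=3: C(16,3)·0.198^3·0.802^13 = 0.2468598
P(X ≤ 3) = 0.6061383

0.60614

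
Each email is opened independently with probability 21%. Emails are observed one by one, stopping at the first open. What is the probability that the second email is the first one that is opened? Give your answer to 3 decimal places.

Geometric (trials to first success), p = 0.21.
P(Y = 2) = (1−p)^1 · p = 0.79 · 0.21 = 0.16590

0.166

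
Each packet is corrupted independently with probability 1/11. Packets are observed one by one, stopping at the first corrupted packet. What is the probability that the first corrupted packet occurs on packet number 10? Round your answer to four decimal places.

0.0386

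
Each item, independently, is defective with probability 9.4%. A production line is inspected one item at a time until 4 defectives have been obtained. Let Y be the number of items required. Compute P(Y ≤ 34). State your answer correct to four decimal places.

0.3986

Finishing within 34 items ⇔ at least 4 successes in the first 34. With X ~ Binomial(34, 0.094), P(Y ≤ 34) = 1 − P(X ≤ 3).
  k=0: C(34,0)·0.094^0·0.906^34 = 0.034863
  k=1: C(34,1)·0.094^1·0.906^33 = 0.122981
  k=2: C(34,2)·0.094^2·0.906^32 = 0.210533
  k=3: C(34,3)·0.094^3·0.906^31 = 0.232996
1 − 0.601373 = 0.398627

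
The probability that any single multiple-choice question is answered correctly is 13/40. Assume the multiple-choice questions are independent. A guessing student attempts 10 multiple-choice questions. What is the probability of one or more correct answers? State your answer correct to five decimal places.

0.98036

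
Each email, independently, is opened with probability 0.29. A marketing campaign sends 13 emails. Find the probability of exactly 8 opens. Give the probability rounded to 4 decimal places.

0.0116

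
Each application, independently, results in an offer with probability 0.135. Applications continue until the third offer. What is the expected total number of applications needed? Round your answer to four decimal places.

22.2222

Y = total applications until the third success; negative binomial with r=3, p=0.135.
E[Y] = r / p = 3 / 0.135 = 22.222222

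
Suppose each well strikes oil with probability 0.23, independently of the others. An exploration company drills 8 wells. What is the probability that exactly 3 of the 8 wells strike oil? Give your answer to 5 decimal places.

0.18443

X ~ Binomial(n=8, p=0.23).
P(X=3) = C(8,3) · p^3 · (1−p)^5
= 56 · 0.012167 · 0.27068 = 0.1844273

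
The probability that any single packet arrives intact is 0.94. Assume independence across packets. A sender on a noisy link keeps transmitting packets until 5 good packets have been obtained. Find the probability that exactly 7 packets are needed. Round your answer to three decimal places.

Y = trial on which the fifth success occurs; negative binomial, r=5, p=0.94.
P(Y=7) = C(6,4) · p^5 · (1−p)^2
= 15 · 0.7339 · 0.0036 = 0.03963

0.040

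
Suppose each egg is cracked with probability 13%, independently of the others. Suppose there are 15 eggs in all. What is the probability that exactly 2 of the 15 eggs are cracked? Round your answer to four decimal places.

0.2903

X ~ Binomial(n=15, p=0.13).
P(X=2) = C(15,2) · p^2 · (1−p)^13
= 105 · 0.0169 · 0.16359 = 0.290286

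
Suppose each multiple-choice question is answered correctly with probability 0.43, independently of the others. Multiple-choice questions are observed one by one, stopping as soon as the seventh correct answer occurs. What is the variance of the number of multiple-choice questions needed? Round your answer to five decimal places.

21.57923

Y = total multiple-choice questions until the seventh success; negative binomial with r=7, p=0.43.
Var(Y) = r(1−p)/p² = 7·0.57 / 0.43² = 21.5792320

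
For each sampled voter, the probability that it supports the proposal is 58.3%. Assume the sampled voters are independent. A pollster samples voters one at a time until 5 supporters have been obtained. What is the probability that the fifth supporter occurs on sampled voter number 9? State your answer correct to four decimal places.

Y = trial on which the fifth success occurs; negative binomial, r=5, p=0.583.
P(Y=9) = C(8,4) · p^5 · (1−p)^4
= 70 · 0.067351 · 0.030237 = 0.142556

0.1426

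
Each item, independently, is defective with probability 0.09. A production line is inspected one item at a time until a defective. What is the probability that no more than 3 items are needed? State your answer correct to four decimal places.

0.2464

Y = number of items to the first success; geometric, p = 0.09.
P(Y ≤ 3) = 1 − (1−p)^3 = 1 − 0.753571 = 0.246429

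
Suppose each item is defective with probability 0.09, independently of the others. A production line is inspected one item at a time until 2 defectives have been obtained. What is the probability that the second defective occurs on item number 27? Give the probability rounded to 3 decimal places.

Y = trial on which the second success occurs; negative binomial, r=2, p=0.09.
P(Y=27) = C(26,1) · p^2 · (1−p)^25
= 26 · 0.0081 · 0.094631 = 0.01993

0.020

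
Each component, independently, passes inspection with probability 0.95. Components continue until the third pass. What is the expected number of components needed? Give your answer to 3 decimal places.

Y = total components until the third success; negative binomial with r=3, p=0.95.
E[Y] = r / p = 3 / 0.95 = 3.15789

3.158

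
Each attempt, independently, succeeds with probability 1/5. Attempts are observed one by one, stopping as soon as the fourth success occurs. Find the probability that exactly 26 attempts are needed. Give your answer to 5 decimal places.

Y = trial on which the fourth success occurs; negative binomial, r=4, p=0.20.
P(Y=26) = C(25,3) · p^4 · (1−p)^22
= 2300 · 0.0016 · 0.0073787 = 0.0271536

0.02715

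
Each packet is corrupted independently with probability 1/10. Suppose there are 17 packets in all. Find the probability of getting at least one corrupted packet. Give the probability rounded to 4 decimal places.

0.8332

P(at least one) = 1 − P(none) = 1 − (1 − 0.10)^17
= 1 − 0.166772 = 0.833228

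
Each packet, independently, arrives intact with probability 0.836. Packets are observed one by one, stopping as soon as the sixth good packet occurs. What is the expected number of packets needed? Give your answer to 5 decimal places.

Y = total packets until the sixth success; negative binomial with r=6, p=0.836.
E[Y] = r / p = 6 / 0.836 = 7.1770335

7.17703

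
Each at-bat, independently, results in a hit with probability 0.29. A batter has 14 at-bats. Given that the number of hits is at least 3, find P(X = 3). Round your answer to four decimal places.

0.2506

X ~ Binomial(14, 0.29). Want P(X=3 | X≥3) = P(X=3) / P(X≥3).
P(X=3) = C(14,3)·0.29^3·0.71^11 = 0.205181
P(X≥3) = 1 − 0.008272 − 0.047303 − 0.125585 = 0.818840
Ratio = 0.205181 / 0.818840 = 0.250575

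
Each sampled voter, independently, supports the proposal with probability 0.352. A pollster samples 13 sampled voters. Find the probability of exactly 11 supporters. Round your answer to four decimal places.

X ~ Binomial(n=13, p=0.352).
P(X=11) = C(13,11) · p^11 · (1−p)^2
= 78 · 1.0279e-05 · 0.4199 = 0.000337

0.0003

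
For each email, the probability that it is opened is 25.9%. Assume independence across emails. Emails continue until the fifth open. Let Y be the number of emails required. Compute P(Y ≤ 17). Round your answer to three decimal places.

Finishing within 17 emails ⇔ at least 5 successes in the first 17. With X ~ Binomial(17, 0.259), P(Y ≤ 17) = 1 − P(X ≤ 4).
  k=0: C(17,0)·0.259^0·0.741^17 = 0.00612
  k=1: C(17,1)·0.259^1·0.741^16 = 0.03638
  k=2: C(17,2)·0.259^2·0.741^15 = 0.10172
  k=3: C(17,3)·0.259^3·0.741^14 = 0.17777
  k=4: C(17,4)·0.259^4·0.741^13 = 0.21748
1 − 0.53947 = 0.46053

0.461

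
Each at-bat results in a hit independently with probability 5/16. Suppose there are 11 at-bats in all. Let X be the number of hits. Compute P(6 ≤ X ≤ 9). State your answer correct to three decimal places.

0.093

X ~ Binomial(11, 0.3125); P(6 ≤ X ≤ 9) = Σ C(11,k) p^k (1−p)^(11−k) over k:
  k=6: C(11,6)·0.3125^6·0.6875^5 = 0.06609
  k=7: C(11,7)·0.3125^7·0.6875^4 = 0.02146
  k=8: C(11,8)·0.3125^8·0.6875^3 = 0.00488
  k=9: C(11,9)·0.3125^9·0.6875^2 = 0.00074
Total = 0.09316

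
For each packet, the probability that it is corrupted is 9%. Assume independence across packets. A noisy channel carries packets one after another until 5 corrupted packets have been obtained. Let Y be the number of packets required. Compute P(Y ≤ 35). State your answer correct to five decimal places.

0.20318

Finishing within 35 packets ⇔ at least 5 successes in the first 35. With X ~ Binomial(35, 0.09), P(Y ≤ 35) = 1 − P(X ≤ 4).
  k=0: C(35,0)·0.09^0·0.91^35 = 0.0368510
  k=1: C(35,1)·0.09^1·0.91^34 = 0.1275610
  k=2: C(35,2)·0.09^2·0.91^33 = 0.2144707
  k=3: C(35,3)·0.09^3·0.91^32 = 0.2333252
  k=4: C(35,4)·0.09^4·0.91^31 = 0.1846090
1 − 0.7968169 = 0.2031831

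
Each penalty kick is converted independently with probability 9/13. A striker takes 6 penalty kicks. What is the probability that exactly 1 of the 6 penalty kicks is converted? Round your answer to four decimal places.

X ~ Binomial(n=6, p=0.692308).
P(X=1) = C(6,1) · p^1 · (1−p)^5
= 6 · 0.69231 · 0.0027579 = 0.011456

0.0115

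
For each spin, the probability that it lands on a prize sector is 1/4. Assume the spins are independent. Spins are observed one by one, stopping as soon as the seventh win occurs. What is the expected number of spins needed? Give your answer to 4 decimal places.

Y = total spins until the seventh success; negative binomial with r=7, p=0.25.
E[Y] = r / p = 7 / 0.25 = 28.000000

28.0000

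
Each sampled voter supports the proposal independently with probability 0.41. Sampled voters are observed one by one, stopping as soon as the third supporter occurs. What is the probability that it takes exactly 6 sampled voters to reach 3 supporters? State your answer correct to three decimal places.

Y = trial on which the third success occurs; negative binomial, r=3, p=0.41.
P(Y=6) = C(5,2) · p^3 · (1−p)^3
= 10 · 0.068921 · 0.20538 = 0.14155

0.142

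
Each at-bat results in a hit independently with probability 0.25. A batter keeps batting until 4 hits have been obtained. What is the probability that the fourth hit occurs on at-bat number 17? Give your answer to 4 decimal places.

Y = trial on which the fourth success occurs; negative binomial, r=4, p=0.25.
P(Y=17) = C(16,3) · p^4 · (1−p)^13
= 560 · 0.0039062 · 0.023757 = 0.051969

0.0520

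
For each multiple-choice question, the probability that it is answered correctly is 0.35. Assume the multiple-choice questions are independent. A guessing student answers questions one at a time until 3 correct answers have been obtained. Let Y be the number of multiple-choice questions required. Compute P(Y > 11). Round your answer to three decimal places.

0.200

Needing more than 11 multiple-choice questions ⇔ fewer than 3 successes in the first 11. With X ~ Binomial(11, 0.35), P(Y > 11) = P(X ≤ 2).
  k=0: C(11,0)·0.35^0·0.65^11 = 0.00875
  k=1: C(11,1)·0.35^1·0.65^10 = 0.05183
  k=2: C(11,2)·0.35^2·0.65^9 = 0.13955
P(X ≤ 2) = 0.20013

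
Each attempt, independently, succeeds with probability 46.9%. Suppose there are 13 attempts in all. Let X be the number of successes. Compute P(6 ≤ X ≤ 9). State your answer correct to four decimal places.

0.5990

X ~ Binomial(13, 0.469); P(6 ≤ X ≤ 9) = Σ C(13,k) p^k (1−p)^(13−k) over k:
  k=6: C(13,6)·0.469^6·0.531^7 = 0.217378
  k=7: C(13,7)·0.469^7·0.531^6 = 0.191997
  k=8: C(13,8)·0.469^8·0.531^5 = 0.127184
  k=9: C(13,9)·0.469^9·0.531^4 = 0.062408
Total = 0.598967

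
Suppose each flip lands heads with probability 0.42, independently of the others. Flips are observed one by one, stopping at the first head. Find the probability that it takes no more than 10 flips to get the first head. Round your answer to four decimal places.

0.9957

Y = number of flips to the first success; geometric, p = 0.42.
P(Y ≤ 10) = 1 − (1−p)^10 = 1 − 0.004308 = 0.995692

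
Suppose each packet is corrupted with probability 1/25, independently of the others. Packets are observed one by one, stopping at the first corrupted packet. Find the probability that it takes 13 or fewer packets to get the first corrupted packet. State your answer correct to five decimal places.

0.41180

Y = number of packets to the first success; geometric, p = 0.04.
P(Y ≤ 13) = 1 − (1−p)^13 = 1 − 0.5882014 = 0.4117986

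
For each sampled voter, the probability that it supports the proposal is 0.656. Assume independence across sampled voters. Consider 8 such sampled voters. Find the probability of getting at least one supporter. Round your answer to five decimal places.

P(at least one) = 1 − P(none) = 1 − (1 − 0.656)^8
= 1 − 0.0001961 = 0.9998039

0.99980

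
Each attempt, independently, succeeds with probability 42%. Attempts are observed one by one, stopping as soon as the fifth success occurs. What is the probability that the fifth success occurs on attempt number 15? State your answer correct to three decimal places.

0.056

Y = trial on which the fifth success occurs; negative binomial, r=5, p=0.42.
P(Y=15) = C(14,4) · p^5 · (1−p)^10
= 1001 · 0.013069 · 0.004308 = 0.05636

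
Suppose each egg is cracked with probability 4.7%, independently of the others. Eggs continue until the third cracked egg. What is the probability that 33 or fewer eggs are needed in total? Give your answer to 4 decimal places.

0.2012

Finishing within 33 eggs ⇔ at least 3 successes in the first 33. With X ~ Binomial(33, 0.047), P(Y ≤ 33) = 1 − P(X ≤ 2).
  k=0: C(33,0)·0.047^0·0.953^33 = 0.204205
  k=1: C(33,1)·0.047^1·0.953^32 = 0.332342
  k=2: C(33,2)·0.047^2·0.953^31 = 0.262246
1 − 0.798793 = 0.201207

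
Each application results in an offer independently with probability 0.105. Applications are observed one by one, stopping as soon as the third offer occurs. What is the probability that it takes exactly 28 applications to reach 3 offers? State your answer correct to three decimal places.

0.025

Y = trial on which the third success occurs; negative binomial, r=3, p=0.105.
P(Y=28) = C(27,2) · p^3 · (1−p)^25
= 351 · 0.0011576 · 0.062456 = 0.02538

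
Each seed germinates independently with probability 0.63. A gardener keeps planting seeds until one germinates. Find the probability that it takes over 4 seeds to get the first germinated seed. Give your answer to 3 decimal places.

Y = number of seeds to the first success; geometric, p = 0.63.
P(Y > 4) = P(first 4 all fail) = (1−p)^4 = 0.01874

0.019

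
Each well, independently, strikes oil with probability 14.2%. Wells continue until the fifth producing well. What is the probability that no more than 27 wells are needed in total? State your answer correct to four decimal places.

Finishing within 27 wells ⇔ at least 5 successes in the first 27. With X ~ Binomial(27, 0.142), P(Y ≤ 27) = 1 − P(X ≤ 4).
  k=0: C(27,0)·0.142^0·0.858^27 = 0.016001
  k=1: C(27,1)·0.142^1·0.858^26 = 0.071503
  k=2: C(27,2)·0.142^2·0.858^25 = 0.153839
  k=3: C(27,3)·0.142^3·0.858^24 = 0.212171
  k=4: C(27,4)·0.142^4·0.858^23 = 0.210687
1 − 0.664201 = 0.335799

0.3358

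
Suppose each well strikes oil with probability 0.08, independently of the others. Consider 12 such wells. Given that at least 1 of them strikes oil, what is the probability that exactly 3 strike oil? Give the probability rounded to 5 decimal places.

X ~ Binomial(12, 0.08). Want P(X=3 | X≥1) = P(X=3) / P(X≥1).
P(X=3) = C(12,3)·0.08^3·0.92^9 = 0.0531843
P(X≥1) = 1 − 0.3676664 = 0.6323336
Ratio = 0.0531843 / 0.6323336 = 0.0841079

0.08411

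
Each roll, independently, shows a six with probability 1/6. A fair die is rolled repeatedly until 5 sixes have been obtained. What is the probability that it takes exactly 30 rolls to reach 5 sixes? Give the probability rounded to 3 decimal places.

0.032

Y = trial on which the fifth success occurs; negative binomial, r=5, p=0.166667.
P(Y=30) = C(29,4) · p^5 · (1−p)^25
= 23751 · 0.0001286 · 0.010483 = 0.03202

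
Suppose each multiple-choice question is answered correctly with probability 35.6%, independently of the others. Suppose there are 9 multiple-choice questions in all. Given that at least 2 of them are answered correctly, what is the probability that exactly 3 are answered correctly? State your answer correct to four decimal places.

X ~ Binomial(9, 0.356). Want P(X=3 | X≥2) = P(X=3) / P(X≥2).
P(X=3) = C(9,3)·0.356^3·0.644^6 = 0.270361
P(X≥2) = 1 − 0.019053 − 0.094794 = 0.886153
Ratio = 0.270361 / 0.886153 = 0.305096

0.3051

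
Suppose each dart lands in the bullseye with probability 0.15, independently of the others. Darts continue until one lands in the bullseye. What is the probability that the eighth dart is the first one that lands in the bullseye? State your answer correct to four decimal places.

0.0481

Geometric (trials to first success), p = 0.15.
P(Y = 8) = (1−p)^7 · p = 0.32058 · 0.15 = 0.048087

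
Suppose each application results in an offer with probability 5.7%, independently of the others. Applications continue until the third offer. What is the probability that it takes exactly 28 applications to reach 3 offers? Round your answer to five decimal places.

Y = trial on which the third success occurs; negative binomial, r=3, p=0.057.
P(Y=28) = C(27,2) · p^3 · (1−p)^25
= 351 · 0.00018519 · 0.23056 = 0.0149873

0.01499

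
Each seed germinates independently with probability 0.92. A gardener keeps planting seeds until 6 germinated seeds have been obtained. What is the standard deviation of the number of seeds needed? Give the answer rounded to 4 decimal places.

Y = total seeds until the sixth success; negative binomial with r=6, p=0.92.
SD(Y) = √[r(1−p)/p²] = √(0.567108) = 0.753066

0.7531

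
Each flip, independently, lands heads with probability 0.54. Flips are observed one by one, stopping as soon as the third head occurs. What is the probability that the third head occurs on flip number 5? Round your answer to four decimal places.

Y = trial on which the third success occurs; negative binomial, r=3, p=0.54.
P(Y=5) = C(4,2) · p^3 · (1−p)^2
= 6 · 0.15746 · 0.2116 = 0.199916

0.1999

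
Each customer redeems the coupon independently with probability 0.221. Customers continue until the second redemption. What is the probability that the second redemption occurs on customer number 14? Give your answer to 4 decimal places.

0.0317

Y = trial on which the second success occurs; negative binomial, r=2, p=0.221.
P(Y=14) = C(13,1) · p^2 · (1−p)^12
= 13 · 0.048841 · 0.04994 = 0.031709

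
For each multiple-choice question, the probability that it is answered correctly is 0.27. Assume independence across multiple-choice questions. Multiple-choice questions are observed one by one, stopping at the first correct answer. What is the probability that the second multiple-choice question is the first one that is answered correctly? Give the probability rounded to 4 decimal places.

0.1971

Geometric (trials to first success), p = 0.27.
P(Y = 2) = (1−p)^1 · p = 0.73 · 0.27 = 0.197100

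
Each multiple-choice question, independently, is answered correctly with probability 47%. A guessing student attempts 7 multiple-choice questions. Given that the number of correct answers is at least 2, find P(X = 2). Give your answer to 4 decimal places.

X ~ Binomial(7, 0.47). Want P(X=2 | X≥2) = P(X=2) / P(X≥2).
P(X=2) = C(7,2)·0.47^2·0.53^5 = 0.193997
P(X≥2) = 1 − 0.011747 − 0.072921 = 0.915332
Ratio = 0.193997 / 0.915332 = 0.211941

0.2119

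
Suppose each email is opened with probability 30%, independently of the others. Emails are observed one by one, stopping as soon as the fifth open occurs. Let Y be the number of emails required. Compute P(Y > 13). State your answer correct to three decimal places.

Needing more than 13 emails ⇔ fewer than 5 successes in the first 13. With X ~ Binomial(13, 0.30), P(Y > 13) = P(X ≤ 4).
  k=0: C(13,0)·0.30^0·0.70^13 = 0.00969
  k=1: C(13,1)·0.30^1·0.70^12 = 0.05398
  k=2: C(13,2)·0.30^2·0.70^11 = 0.13881
  k=3: C(13,3)·0.30^3·0.70^10 = 0.21813
  k=4: C(13,4)·0.30^4·0.70^9 = 0.23371
P(X ≤ 4) = 0.65431

0.654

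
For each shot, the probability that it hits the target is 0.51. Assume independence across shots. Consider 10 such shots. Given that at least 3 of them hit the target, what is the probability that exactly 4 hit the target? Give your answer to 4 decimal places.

X ~ Binomial(10, 0.51). Want P(X=4 | X≥3) = P(X=4) / P(X≥3).
P(X=4) = C(10,4)·0.51^4·0.49^6 = 0.196642
P(X≥3) = 1 − 0.000798 − 0.008305 − 0.038897 = 0.952000
Ratio = 0.196642 / 0.952000 = 0.206557

0.2066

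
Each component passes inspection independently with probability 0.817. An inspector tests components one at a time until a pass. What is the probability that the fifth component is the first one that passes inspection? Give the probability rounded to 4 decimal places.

0.0009

Geometric (trials to first success), p = 0.817.
P(Y = 5) = (1−p)^4 · p = 0.0011215 · 0.817 = 0.000916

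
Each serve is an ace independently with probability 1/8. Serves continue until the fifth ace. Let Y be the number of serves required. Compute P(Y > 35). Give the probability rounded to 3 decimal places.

0.551

Needing more than 35 serves ⇔ fewer than 5 successes in the first 35. With X ~ Binomial(35, 0.125), P(Y > 35) = P(X ≤ 4).
  k=0: C(35,0)·0.125^0·0.875^35 = 0.00934
  k=1: C(35,1)·0.125^1·0.875^34 = 0.04669
  k=2: C(35,2)·0.125^2·0.875^33 = 0.11340
  k=3: C(35,3)·0.125^3·0.875^32 = 0.17820
  k=4: C(35,4)·0.125^4·0.875^31 = 0.20365
P(X ≤ 4) = 0.55128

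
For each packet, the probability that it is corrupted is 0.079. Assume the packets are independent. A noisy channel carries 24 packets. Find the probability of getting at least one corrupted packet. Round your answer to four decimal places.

0.8613

P(at least one) = 1 − P(none) = 1 − (1 − 0.079)^24
= 1 − 0.138749 = 0.861251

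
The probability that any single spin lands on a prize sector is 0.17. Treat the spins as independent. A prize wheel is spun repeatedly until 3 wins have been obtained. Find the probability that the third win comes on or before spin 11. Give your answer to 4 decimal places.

0.2839

Finishing within 11 spins ⇔ at least 3 successes in the first 11. With X ~ Binomial(11, 0.17), P(Y ≤ 11) = 1 − P(X ≤ 2).
  k=0: C(11,0)·0.17^0·0.83^11 = 0.128783
  k=1: C(11,1)·0.17^1·0.83^10 = 0.290150
  k=2: C(11,2)·0.17^2·0.83^9 = 0.297142
1 − 0.716075 = 0.283925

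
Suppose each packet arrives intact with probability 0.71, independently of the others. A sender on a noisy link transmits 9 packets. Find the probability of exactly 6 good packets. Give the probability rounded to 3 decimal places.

X ~ Binomial(n=9, p=0.71).
P(X=6) = C(9,6) · p^6 · (1−p)^3
= 84 · 0.1281 · 0.024389 = 0.26244

0.262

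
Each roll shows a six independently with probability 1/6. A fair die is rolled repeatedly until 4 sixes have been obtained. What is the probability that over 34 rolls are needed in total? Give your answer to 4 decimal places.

Needing more than 34 rolls ⇔ fewer than 4 successes in the first 34. With X ~ Binomial(34, 0.166667), P(Y > 34) = P(X ≤ 3).
  k=0: C(34,0)·0.166667^0·0.833333^34 = 0.002032
  k=1: C(34,1)·0.166667^1·0.833333^33 = 0.013815
  k=2: C(34,2)·0.166667^2·0.833333^32 = 0.045589
  k=3: C(34,3)·0.166667^3·0.833333^31 = 0.097257
P(X ≤ 3) = 0.158692

0.1587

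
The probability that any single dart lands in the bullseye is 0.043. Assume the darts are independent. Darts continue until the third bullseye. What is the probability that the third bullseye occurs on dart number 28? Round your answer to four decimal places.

0.0093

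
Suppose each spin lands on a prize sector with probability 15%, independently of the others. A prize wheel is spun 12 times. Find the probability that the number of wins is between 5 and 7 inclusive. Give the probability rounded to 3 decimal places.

0.024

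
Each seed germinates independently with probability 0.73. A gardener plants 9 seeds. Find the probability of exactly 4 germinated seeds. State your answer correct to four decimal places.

X ~ Binomial(n=9, p=0.73).
P(X=4) = C(9,4) · p^4 · (1−p)^5
= 126 · 0.28398 · 0.0014349 = 0.051343

0.0513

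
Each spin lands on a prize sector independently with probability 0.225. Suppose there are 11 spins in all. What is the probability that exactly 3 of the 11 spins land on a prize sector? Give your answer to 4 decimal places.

0.2446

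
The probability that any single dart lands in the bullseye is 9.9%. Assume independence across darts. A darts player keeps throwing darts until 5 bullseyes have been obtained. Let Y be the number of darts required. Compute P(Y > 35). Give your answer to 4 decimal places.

0.7376

Needing more than 35 darts ⇔ fewer than 5 successes in the first 35. With X ~ Binomial(35, 0.099), P(Y > 35) = P(X ≤ 4).
  k=0: C(35,0)·0.099^0·0.901^35 = 0.026024
  k=1: C(35,1)·0.099^1·0.901^34 = 0.100080
  k=2: C(35,2)·0.099^2·0.901^33 = 0.186941
  k=3: C(35,3)·0.099^3·0.901^32 = 0.225948
  k=4: C(35,4)·0.099^4·0.901^31 = 0.198614
P(X ≤ 4) = 0.737606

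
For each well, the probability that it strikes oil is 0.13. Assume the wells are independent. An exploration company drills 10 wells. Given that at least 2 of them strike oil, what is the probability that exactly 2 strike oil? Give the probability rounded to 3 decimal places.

X ~ Binomial(10, 0.13). Want P(X=2 | X≥2) = P(X=2) / P(X≥2).
P(X=2) = C(10,2)·0.13^2·0.87^8 = 0.24960
P(X≥2) = 1 − 0.24842 − 0.37121 = 0.38037
Ratio = 0.24960 / 0.38037 = 0.65622

0.656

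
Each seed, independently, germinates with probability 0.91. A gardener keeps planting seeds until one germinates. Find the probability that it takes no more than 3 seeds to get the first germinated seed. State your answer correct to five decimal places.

Y = number of seeds to the first success; geometric, p = 0.91.
P(Y ≤ 3) = 1 − (1−p)^3 = 1 − 0.0007290 = 0.9992710

0.99927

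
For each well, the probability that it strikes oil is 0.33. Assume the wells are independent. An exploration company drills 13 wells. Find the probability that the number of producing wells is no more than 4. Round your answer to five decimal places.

0.56237

X ~ Binomial(13, 0.33); P(X ≤ 4) = Σ C(13,k) p^k (1−p)^(13−k) over k:
  k=0: C(13,0)·0.33^0·0.67^13 = 0.0054824
  k=1: C(13,1)·0.33^1·0.67^12 = 0.0351039
  k=2: C(13,2)·0.33^2·0.67^11 = 0.1037398
  k=3: C(13,3)·0.33^3·0.67^10 = 0.1873509
  k=4: C(13,4)·0.33^4·0.67^9 = 0.2306933
Total = 0.5623703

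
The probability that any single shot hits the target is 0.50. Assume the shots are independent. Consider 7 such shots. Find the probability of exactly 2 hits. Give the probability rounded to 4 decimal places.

X ~ Binomial(n=7, p=0.50).
P(X=2) = C(7,2) · p^2 · (1−p)^5
= 21 · 0.25 · 0.03125 = 0.164062

0.1641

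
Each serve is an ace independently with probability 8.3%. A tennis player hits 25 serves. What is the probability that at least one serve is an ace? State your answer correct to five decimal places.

P(at least one) = 1 − P(none) = 1 − (1 − 0.083)^25
= 1 − 0.1146129 = 0.8853871

0.88539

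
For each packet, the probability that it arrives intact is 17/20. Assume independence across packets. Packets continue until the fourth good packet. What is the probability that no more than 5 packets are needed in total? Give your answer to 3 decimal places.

0.835

Finishing within 5 packets ⇔ at least 4 successes in the first 5. With X ~ Binomial(5, 0.85), P(Y ≤ 5) = 1 − P(X ≤ 3).
  k=0: C(5,0)·0.85^0·0.15^5 = 0.00008
  k=1: C(5,1)·0.85^1·0.15^4 = 0.00215
  k=2: C(5,2)·0.85^2·0.15^3 = 0.02438
  k=3: C(5,3)·0.85^3·0.15^2 = 0.13818
1 − 0.16479 = 0.83521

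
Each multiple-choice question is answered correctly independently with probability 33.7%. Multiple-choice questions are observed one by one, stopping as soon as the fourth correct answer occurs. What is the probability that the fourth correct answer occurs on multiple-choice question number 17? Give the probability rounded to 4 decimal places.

0.0345

Y = trial on which the fourth success occurs; negative binomial, r=4, p=0.337.
P(Y=17) = C(16,3) · p^4 · (1−p)^13
= 560 · 0.012898 · 0.0047827 = 0.034545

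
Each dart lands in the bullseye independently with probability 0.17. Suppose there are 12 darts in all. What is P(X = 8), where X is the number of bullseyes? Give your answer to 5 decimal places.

0.00016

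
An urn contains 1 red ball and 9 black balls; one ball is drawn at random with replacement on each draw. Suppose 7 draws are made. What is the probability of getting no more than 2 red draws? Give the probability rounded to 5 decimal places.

0.97431

X ~ Binomial(7, 0.10); P(X ≤ 2) = Σ C(7,k) p^k (1−p)^(7−k) over k:
  k=0: C(7,0)·0.10^0·0.90^7 = 0.4782969
  k=1: C(7,1)·0.10^1·0.90^6 = 0.3720087
  k=2: C(7,2)·0.10^2·0.90^5 = 0.1240029
Total = 0.9743085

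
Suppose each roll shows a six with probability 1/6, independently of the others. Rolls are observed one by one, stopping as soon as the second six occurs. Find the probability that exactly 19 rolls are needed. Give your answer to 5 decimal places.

0.02254

Y = trial on which the second success occurs; negative binomial, r=2, p=0.166667.
P(Y=19) = C(18,1) · p^2 · (1−p)^17
= 18 · 0.027778 · 0.045073 = 0.0225366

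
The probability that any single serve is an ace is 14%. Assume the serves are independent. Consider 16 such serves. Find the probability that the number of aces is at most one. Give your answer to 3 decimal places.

0.323

X ~ Binomial(16, 0.14); P(X ≤ 1) = Σ C(16,k) p^k (1−p)^(16−k) over k:
  k=0: C(16,0)·0.14^0·0.86^16 = 0.08953
  k=1: C(16,1)·0.14^1·0.86^15 = 0.23320
Total = 0.32273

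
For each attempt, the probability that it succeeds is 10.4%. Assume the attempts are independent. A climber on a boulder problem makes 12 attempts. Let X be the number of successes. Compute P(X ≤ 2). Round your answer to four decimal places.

0.8787

X ~ Binomial(12, 0.104); P(X ≤ 2) = Σ C(12,k) p^k (1−p)^(12−k) over k:
  k=0: C(12,0)·0.104^0·0.896^12 = 0.267729
  k=1: C(12,1)·0.104^1·0.896^11 = 0.372909
  k=2: C(12,2)·0.104^2·0.896^10 = 0.238062
Total = 0.878701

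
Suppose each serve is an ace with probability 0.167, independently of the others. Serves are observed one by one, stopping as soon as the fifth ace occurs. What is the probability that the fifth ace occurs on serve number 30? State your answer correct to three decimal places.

Y = trial on which the fifth success occurs; negative binomial, r=5, p=0.167.
P(Y=30) = C(29,4) · p^5 · (1−p)^25
= 23751 · 0.00012989 · 0.010378 = 0.03202

0.032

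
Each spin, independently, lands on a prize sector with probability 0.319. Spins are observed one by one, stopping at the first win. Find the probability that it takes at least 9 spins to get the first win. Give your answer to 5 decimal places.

0.04626

Y = number of spins to the first success; geometric, p = 0.319.
P(Y > 8) = P(first 8 all fail) = (1−p)^8 = 0.0462569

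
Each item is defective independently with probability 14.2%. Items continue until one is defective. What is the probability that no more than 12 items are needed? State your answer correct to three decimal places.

Y = number of items to the first success; geometric, p = 0.142.
P(Y ≤ 12) = 1 − (1−p)^12 = 1 − 0.15916 = 0.84084

0.841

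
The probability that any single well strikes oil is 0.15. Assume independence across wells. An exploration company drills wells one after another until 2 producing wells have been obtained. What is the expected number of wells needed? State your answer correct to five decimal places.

Y = total wells until the second success; negative binomial with r=2, p=0.15.
E[Y] = r / p = 2 / 0.15 = 13.3333333

13.33333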